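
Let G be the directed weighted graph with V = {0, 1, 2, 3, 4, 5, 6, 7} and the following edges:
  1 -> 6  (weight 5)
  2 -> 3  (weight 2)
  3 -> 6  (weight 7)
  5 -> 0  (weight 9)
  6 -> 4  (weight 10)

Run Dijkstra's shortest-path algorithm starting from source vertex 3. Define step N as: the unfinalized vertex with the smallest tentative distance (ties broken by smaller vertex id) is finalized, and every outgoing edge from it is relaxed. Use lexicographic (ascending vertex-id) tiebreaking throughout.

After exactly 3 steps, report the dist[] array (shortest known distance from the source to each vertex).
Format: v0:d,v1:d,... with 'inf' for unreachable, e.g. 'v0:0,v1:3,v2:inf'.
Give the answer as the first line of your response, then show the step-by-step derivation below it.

v0:inf,v1:inf,v2:inf,v3:0,v4:17,v5:inf,v6:7,v7:inf

step 1: dist = v0:inf,v1:inf,v2:inf,v3:0,v4:inf,v5:inf,v6:7,v7:inf
step 2: dist = v0:inf,v1:inf,v2:inf,v3:0,v4:17,v5:inf,v6:7,v7:inf
step 3: dist = v0:inf,v1:inf,v2:inf,v3:0,v4:17,v5:inf,v6:7,v7:inf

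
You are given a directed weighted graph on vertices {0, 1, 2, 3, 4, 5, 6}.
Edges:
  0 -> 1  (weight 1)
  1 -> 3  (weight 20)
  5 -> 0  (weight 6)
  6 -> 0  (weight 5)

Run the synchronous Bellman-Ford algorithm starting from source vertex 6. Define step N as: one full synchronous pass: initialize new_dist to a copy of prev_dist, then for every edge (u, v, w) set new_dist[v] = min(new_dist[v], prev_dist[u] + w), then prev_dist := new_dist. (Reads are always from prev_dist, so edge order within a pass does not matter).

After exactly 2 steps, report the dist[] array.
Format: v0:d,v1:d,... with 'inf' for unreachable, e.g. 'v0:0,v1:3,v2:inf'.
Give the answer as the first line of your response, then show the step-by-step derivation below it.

v0:5,v1:6,v2:inf,v3:inf,v4:inf,v5:inf,v6:0

step 1: dist = v0:5,v1:inf,v2:inf,v3:inf,v4:inf,v5:inf,v6:0
step 2: dist = v0:5,v1:6,v2:inf,v3:inf,v4:inf,v5:inf,v6:0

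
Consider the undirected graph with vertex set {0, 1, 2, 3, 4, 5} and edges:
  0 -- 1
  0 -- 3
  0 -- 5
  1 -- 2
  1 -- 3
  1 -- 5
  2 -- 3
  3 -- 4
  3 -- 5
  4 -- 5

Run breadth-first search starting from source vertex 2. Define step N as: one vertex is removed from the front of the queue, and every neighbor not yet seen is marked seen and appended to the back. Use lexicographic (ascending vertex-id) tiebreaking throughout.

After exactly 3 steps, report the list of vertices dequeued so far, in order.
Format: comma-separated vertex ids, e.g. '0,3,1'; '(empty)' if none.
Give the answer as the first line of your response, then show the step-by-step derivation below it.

2,1,3

step 1: dequeue 2; queue=[1,3]; order=2
step 2: dequeue 1; queue=[3,0,5]; order=2,1
step 3: dequeue 3; queue=[0,5,4]; order=2,1,3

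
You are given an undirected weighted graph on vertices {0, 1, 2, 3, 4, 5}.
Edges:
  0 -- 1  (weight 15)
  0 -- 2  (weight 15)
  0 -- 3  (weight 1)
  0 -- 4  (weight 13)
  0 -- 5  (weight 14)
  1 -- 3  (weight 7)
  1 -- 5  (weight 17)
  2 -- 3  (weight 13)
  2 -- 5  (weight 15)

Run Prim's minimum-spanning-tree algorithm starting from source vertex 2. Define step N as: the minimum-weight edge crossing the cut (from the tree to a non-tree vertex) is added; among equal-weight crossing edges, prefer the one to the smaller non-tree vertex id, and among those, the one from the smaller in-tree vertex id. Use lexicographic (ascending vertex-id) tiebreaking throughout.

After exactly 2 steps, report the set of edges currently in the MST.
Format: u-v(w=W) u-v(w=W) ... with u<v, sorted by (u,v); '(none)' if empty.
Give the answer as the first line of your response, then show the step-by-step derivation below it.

0-3(w=1) 2-3(w=13)

step 1: add edge 2-3 (w=13); MST = {2-3(w=13)}
step 2: add edge 0-3 (w=1); MST = {0-3(w=1) 2-3(w=13)}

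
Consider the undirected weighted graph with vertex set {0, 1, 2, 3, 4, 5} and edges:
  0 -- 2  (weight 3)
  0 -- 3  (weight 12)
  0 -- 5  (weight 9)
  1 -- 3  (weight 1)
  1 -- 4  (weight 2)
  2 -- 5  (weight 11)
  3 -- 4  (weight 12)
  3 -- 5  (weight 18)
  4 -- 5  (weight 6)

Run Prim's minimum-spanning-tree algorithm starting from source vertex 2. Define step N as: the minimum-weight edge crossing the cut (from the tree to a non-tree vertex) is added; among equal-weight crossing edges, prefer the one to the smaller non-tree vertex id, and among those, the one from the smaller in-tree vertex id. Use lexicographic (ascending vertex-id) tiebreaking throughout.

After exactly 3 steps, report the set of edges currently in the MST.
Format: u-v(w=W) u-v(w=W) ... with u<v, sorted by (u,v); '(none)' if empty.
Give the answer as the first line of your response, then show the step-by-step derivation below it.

0-2(w=3) 0-5(w=9) 4-5(w=6)

step 1: add edge 0-2 (w=3); MST = {0-2(w=3)}
step 2: add edge 0-5 (w=9); MST = {0-2(w=3) 0-5(w=9)}
step 3: add edge 4-5 (w=6); MST = {0-2(w=3) 0-5(w=9) 4-5(w=6)}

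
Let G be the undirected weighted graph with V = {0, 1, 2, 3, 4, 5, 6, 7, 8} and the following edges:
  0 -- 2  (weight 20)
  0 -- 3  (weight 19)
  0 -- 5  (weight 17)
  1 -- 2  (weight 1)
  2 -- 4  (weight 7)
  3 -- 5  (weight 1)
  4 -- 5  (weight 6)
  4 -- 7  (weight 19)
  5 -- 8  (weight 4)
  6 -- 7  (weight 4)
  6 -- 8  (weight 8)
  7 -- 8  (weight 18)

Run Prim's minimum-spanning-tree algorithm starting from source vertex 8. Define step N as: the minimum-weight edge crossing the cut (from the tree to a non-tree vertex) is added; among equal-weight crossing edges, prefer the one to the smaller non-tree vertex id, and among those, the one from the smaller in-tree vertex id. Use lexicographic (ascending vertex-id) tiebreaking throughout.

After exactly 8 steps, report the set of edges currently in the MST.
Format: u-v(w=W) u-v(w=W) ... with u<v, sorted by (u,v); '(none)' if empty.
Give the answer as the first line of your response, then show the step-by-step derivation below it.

0-5(w=17) 1-2(w=1) 2-4(w=7) 3-5(w=1) 4-5(w=6) 5-8(w=4) 6-7(w=4) 6-8(w=8)

step 1: add edge 5-8 (w=4); MST = {5-8(w=4)}
step 2: add edge 3-5 (w=1); MST = {3-5(w=1) 5-8(w=4)}
step 3: add edge 4-5 (w=6); MST = {3-5(w=1) 4-5(w=6) 5-8(w=4)}
step 4: add edge 2-4 (w=7); MST = {2-4(w=7) 3-5(w=1) 4-5(w=6) 5-8(w=4)}
step 5: add edge 1-2 (w=1); MST = {1-2(w=1) 2-4(w=7) 3-5(w=1) 4-5(w=6) 5-8(w=4)}
step 6: add edge 6-8 (w=8); MST = {1-2(w=1) 2-4(w=7) 3-5(w=1) 4-5(w=6) 5-8(w=4) 6-8(w=8)}
step 7: add edge 6-7 (w=4); MST = {1-2(w=1) 2-4(w=7) 3-5(w=1) 4-5(w=6) 5-8(w=4) 6-7(w=4) 6-8(w=8)}
step 8: add edge 0-5 (w=17); MST = {0-5(w=17) 1-2(w=1) 2-4(w=7) 3-5(w=1) 4-5(w=6) 5-8(w=4) 6-7(w=4) 6-8(w=8)}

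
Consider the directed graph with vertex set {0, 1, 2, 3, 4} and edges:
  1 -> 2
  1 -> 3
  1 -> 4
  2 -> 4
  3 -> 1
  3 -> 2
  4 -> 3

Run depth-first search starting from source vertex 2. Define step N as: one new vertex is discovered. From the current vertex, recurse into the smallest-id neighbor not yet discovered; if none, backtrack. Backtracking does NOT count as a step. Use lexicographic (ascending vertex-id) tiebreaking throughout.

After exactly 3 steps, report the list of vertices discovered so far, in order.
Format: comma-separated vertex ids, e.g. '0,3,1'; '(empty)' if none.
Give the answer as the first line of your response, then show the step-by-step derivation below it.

2,4,3

step 1: discover 2; path=2; order=2
step 2: discover 4; path=2>4; order=2,4
step 3: discover 3; path=2>4>3; order=2,4,3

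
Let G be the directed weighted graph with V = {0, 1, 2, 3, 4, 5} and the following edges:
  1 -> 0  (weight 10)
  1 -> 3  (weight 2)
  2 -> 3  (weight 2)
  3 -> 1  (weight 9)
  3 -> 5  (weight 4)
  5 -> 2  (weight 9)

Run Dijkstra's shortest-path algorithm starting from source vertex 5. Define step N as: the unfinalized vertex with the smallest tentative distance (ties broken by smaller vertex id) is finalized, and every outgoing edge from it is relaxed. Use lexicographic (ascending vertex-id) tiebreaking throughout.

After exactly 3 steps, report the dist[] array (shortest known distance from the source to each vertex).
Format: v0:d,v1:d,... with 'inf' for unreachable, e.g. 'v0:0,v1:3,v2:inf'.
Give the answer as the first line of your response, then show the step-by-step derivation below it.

v0:inf,v1:20,v2:9,v3:11,v4:inf,v5:0

step 1: dist = v0:inf,v1:inf,v2:9,v3:inf,v4:inf,v5:0
step 2: dist = v0:inf,v1:inf,v2:9,v3:11,v4:inf,v5:0
step 3: dist = v0:inf,v1:20,v2:9,v3:11,v4:inf,v5:0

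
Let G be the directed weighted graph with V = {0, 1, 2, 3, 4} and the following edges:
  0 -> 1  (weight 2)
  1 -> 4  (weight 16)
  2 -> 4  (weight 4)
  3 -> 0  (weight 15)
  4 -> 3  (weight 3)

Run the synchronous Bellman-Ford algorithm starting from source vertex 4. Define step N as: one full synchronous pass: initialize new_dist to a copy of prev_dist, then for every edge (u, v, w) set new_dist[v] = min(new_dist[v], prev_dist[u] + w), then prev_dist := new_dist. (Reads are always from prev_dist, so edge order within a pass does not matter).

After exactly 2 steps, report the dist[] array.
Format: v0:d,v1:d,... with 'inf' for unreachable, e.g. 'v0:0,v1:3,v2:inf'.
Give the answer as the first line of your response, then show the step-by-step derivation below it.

v0:18,v1:inf,v2:inf,v3:3,v4:0

step 1: dist = v0:inf,v1:inf,v2:inf,v3:3,v4:0
step 2: dist = v0:18,v1:inf,v2:inf,v3:3,v4:0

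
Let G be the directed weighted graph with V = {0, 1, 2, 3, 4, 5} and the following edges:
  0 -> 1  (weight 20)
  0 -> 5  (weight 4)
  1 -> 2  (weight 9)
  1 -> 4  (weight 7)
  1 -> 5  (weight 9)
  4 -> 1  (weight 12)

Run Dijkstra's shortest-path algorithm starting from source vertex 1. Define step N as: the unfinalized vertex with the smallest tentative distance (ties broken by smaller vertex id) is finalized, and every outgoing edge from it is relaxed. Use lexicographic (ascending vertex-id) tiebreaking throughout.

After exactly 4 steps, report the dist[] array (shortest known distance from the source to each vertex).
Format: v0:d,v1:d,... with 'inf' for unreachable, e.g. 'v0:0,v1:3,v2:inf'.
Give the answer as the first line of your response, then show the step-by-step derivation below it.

v0:inf,v1:0,v2:9,v3:inf,v4:7,v5:9

step 1: dist = v0:inf,v1:0,v2:9,v3:inf,v4:7,v5:9
step 2: dist = v0:inf,v1:0,v2:9,v3:inf,v4:7,v5:9
step 3: dist = v0:inf,v1:0,v2:9,v3:inf,v4:7,v5:9
step 4: dist = v0:inf,v1:0,v2:9,v3:inf,v4:7,v5:9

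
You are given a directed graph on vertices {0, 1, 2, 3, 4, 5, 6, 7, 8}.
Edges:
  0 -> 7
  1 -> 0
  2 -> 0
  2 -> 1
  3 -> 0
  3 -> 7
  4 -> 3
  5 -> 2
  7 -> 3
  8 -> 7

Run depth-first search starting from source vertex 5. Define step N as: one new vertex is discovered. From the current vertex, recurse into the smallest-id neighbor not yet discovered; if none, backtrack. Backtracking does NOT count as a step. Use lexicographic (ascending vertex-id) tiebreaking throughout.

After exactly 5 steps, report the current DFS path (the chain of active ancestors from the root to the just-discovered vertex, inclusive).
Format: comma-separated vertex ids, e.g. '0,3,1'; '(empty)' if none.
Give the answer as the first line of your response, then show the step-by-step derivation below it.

5,2,0,7,3

step 1: discover 5; path=5; order=5
step 2: discover 2; path=5>2; order=5,2
step 3: discover 0; path=5>2>0; order=5,2,0
step 4: discover 7; path=5>2>0>7; order=5,2,0,7
step 5: discover 3; path=5>2>0>7>3; order=5,2,0,7,3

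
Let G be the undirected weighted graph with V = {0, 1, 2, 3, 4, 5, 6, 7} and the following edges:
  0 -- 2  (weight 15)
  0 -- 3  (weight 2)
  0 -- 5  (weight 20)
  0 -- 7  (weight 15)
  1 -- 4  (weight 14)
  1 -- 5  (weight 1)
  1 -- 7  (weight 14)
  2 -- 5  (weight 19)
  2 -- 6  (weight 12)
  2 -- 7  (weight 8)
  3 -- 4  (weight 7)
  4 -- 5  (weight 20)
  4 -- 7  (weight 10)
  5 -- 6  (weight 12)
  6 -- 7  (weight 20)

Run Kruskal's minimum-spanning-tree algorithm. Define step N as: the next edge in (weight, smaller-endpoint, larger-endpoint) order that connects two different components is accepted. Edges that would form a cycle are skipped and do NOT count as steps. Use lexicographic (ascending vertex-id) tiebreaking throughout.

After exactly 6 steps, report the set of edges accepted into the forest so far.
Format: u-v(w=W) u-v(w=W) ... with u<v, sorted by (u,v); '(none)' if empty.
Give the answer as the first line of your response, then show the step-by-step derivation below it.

0-3(w=2) 1-5(w=1) 2-6(w=12) 2-7(w=8) 3-4(w=7) 4-7(w=10)

step 1: add edge 1-5 (w=1); MST = {1-5(w=1)}
step 2: add edge 0-3 (w=2); MST = {0-3(w=2) 1-5(w=1)}
step 3: add edge 3-4 (w=7); MST = {0-3(w=2) 1-5(w=1) 3-4(w=7)}
step 4: add edge 2-7 (w=8); MST = {0-3(w=2) 1-5(w=1) 2-7(w=8) 3-4(w=7)}
step 5: add edge 4-7 (w=10); MST = {0-3(w=2) 1-5(w=1) 2-7(w=8) 3-4(w=7) 4-7(w=10)}
step 6: add edge 2-6 (w=12); MST = {0-3(w=2) 1-5(w=1) 2-6(w=12) 2-7(w=8) 3-4(w=7) 4-7(w=10)}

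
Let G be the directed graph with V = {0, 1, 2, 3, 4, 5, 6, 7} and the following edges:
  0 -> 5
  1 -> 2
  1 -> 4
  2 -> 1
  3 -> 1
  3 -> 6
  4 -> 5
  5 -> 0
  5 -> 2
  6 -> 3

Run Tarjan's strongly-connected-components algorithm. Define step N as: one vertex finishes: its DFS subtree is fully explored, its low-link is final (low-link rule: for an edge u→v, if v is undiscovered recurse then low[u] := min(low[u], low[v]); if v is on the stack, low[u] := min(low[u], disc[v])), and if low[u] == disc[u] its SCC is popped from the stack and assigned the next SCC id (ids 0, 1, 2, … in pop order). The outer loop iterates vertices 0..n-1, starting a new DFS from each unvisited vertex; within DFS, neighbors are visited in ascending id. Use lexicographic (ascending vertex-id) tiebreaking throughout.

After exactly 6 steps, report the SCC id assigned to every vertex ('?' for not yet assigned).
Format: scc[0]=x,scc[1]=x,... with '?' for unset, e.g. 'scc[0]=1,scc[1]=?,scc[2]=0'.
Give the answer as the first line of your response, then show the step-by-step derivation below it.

scc[0]=0,scc[1]=0,scc[2]=0,scc[3]=?,scc[4]=0,scc[5]=0,scc[6]=?,scc[7]=?

step 1: low=(low[0]=0,low[1]=2,low[2]=2,low[3]=?,low[4]=1,low[5]=0,low[6]=?,low[7]=?); scc=(scc[0]=?,scc[1]=?,scc[2]=?,scc[3]=?,scc[4]=?,scc[5]=?,scc[6]=?,scc[7]=?)
step 2: low=(low[0]=0,low[1]=1,low[2]=2,low[3]=?,low[4]=1,low[5]=0,low[6]=?,low[7]=?); scc=(scc[0]=?,scc[1]=?,scc[2]=?,scc[3]=?,scc[4]=?,scc[5]=?,scc[6]=?,scc[7]=?)
step 3: low=(low[0]=0,low[1]=1,low[2]=1,low[3]=?,low[4]=1,low[5]=0,low[6]=?,low[7]=?); scc=(scc[0]=?,scc[1]=?,scc[2]=?,scc[3]=?,scc[4]=?,scc[5]=?,scc[6]=?,scc[7]=?)
step 4: low=(low[0]=0,low[1]=1,low[2]=1,low[3]=?,low[4]=1,low[5]=0,low[6]=?,low[7]=?); scc=(scc[0]=?,scc[1]=?,scc[2]=?,scc[3]=?,scc[4]=?,scc[5]=?,scc[6]=?,scc[7]=?)
step 5: low=(low[0]=0,low[1]=1,low[2]=1,low[3]=?,low[4]=1,low[5]=0,low[6]=?,low[7]=?); scc=(scc[0]=0,scc[1]=0,scc[2]=0,scc[3]=?,scc[4]=0,scc[5]=0,scc[6]=?,scc[7]=?)
step 6: low=(low[0]=0,low[1]=1,low[2]=1,low[3]=5,low[4]=1,low[5]=0,low[6]=5,low[7]=?); scc=(scc[0]=0,scc[1]=0,scc[2]=0,scc[3]=?,scc[4]=0,scc[5]=0,scc[6]=?,scc[7]=?)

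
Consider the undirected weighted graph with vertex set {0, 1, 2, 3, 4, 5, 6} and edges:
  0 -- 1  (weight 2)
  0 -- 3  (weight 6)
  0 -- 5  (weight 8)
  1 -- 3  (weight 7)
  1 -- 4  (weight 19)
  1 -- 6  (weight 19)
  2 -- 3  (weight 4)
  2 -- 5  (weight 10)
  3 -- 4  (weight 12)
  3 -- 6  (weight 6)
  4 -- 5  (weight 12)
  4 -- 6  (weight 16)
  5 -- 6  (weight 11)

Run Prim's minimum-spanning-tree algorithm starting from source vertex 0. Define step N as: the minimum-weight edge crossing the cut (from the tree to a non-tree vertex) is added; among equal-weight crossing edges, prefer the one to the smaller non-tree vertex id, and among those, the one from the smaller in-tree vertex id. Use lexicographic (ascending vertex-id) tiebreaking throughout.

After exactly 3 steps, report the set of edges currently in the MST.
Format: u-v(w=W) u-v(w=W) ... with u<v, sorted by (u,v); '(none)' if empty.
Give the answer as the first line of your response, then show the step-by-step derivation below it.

0-1(w=2) 0-3(w=6) 2-3(w=4)

step 1: add edge 0-1 (w=2); MST = {0-1(w=2)}
step 2: add edge 0-3 (w=6); MST = {0-1(w=2) 0-3(w=6)}
step 3: add edge 2-3 (w=4); MST = {0-1(w=2) 0-3(w=6) 2-3(w=4)}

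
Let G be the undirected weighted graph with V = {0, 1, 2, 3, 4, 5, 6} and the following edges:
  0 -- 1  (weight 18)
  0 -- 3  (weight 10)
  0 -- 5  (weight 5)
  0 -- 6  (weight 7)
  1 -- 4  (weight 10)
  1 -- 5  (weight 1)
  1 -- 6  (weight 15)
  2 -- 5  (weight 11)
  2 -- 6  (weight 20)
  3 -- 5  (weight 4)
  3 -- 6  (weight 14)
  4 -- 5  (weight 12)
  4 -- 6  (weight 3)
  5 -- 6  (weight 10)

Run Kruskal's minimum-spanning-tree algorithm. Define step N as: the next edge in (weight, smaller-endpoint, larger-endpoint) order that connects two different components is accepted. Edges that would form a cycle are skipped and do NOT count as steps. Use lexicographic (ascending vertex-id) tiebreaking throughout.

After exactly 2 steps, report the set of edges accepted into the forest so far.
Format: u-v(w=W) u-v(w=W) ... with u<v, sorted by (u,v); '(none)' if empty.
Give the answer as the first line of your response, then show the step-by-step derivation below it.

1-5(w=1) 4-6(w=3)

step 1: add edge 1-5 (w=1); MST = {1-5(w=1)}
step 2: add edge 4-6 (w=3); MST = {1-5(w=1) 4-6(w=3)}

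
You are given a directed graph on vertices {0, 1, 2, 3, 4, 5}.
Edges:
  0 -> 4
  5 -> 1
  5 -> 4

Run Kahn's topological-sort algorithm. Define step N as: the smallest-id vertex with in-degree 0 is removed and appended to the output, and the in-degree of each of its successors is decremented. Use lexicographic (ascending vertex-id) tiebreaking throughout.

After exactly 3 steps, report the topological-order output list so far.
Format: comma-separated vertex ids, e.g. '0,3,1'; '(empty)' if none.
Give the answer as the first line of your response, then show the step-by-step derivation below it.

0,2,3

step 1: output 0; order=[0]; indeg=(0,1,0,0,1,0)
step 2: output 2; order=[0,2]; indeg=(0,1,0,0,1,0)
step 3: output 3; order=[0,2,3]; indeg=(0,1,0,0,1,0)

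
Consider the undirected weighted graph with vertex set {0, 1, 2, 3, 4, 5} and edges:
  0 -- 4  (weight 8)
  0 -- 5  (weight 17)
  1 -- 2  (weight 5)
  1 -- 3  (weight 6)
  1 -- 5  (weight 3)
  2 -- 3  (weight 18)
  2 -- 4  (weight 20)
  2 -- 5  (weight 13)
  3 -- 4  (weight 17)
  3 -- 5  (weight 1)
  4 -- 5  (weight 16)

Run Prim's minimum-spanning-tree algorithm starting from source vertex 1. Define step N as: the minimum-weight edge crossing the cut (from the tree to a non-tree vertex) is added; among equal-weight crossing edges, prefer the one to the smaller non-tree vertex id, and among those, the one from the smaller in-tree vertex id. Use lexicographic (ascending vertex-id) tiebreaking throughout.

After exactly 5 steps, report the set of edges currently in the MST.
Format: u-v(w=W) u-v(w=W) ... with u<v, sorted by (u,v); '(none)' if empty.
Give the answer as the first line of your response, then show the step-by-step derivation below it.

0-4(w=8) 1-2(w=5) 1-5(w=3) 3-5(w=1) 4-5(w=16)

step 1: add edge 1-5 (w=3); MST = {1-5(w=3)}
step 2: add edge 3-5 (w=1); MST = {1-5(w=3) 3-5(w=1)}
step 3: add edge 1-2 (w=5); MST = {1-2(w=5) 1-5(w=3) 3-5(w=1)}
step 4: add edge 4-5 (w=16); MST = {1-2(w=5) 1-5(w=3) 3-5(w=1) 4-5(w=16)}
step 5: add edge 0-4 (w=8); MST = {0-4(w=8) 1-2(w=5) 1-5(w=3) 3-5(w=1) 4-5(w=16)}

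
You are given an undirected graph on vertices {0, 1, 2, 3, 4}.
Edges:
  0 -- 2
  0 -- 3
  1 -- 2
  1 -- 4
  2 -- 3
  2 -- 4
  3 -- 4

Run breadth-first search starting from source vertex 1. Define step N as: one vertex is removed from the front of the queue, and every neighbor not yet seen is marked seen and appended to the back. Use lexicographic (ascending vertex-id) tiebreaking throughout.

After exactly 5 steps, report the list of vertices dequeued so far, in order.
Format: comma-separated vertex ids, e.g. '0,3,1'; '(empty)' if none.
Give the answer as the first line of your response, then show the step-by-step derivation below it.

1,2,4,0,3

step 1: dequeue 1; queue=[2,4]; order=1
step 2: dequeue 2; queue=[4,0,3]; order=1,2
step 3: dequeue 4; queue=[0,3]; order=1,2,4
step 4: dequeue 0; queue=[3]; order=1,2,4,0
step 5: dequeue 3; queue=[(empty)]; order=1,2,4,0,3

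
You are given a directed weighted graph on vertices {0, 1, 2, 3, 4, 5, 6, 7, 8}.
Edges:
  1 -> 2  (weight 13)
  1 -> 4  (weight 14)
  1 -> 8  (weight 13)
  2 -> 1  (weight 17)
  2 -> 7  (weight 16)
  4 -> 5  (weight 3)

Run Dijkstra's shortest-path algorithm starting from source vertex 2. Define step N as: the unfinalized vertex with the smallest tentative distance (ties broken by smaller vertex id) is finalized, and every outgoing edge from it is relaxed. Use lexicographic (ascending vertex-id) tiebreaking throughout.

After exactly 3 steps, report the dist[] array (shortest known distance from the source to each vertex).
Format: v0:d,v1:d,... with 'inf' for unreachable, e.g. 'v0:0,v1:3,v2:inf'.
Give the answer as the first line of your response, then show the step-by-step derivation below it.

v0:inf,v1:17,v2:0,v3:inf,v4:31,v5:inf,v6:inf,v7:16,v8:30

step 1: dist = v0:inf,v1:17,v2:0,v3:inf,v4:inf,v5:inf,v6:inf,v7:16,v8:inf
step 2: dist = v0:inf,v1:17,v2:0,v3:inf,v4:inf,v5:inf,v6:inf,v7:16,v8:inf
step 3: dist = v0:inf,v1:17,v2:0,v3:inf,v4:31,v5:inf,v6:inf,v7:16,v8:30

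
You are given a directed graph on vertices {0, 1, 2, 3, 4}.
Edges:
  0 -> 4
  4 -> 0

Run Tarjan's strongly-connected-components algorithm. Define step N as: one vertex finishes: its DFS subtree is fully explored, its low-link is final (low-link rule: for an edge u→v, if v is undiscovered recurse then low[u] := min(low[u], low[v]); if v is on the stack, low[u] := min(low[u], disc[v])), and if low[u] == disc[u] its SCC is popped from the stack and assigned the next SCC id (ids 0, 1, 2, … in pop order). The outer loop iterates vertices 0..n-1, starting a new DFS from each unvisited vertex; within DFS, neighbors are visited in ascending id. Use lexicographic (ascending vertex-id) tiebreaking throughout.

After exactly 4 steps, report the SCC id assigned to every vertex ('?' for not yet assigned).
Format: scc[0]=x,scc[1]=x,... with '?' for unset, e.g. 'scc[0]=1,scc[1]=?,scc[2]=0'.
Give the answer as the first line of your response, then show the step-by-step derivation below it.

scc[0]=0,scc[1]=1,scc[2]=2,scc[3]=?,scc[4]=0

step 1: low=(low[0]=0,low[1]=?,low[2]=?,low[3]=?,low[4]=0); scc=(scc[0]=?,scc[1]=?,scc[2]=?,scc[3]=?,scc[4]=?)
step 2: low=(low[0]=0,low[1]=?,low[2]=?,low[3]=?,low[4]=0); scc=(scc[0]=0,scc[1]=?,scc[2]=?,scc[3]=?,scc[4]=0)
step 3: low=(low[0]=0,low[1]=2,low[2]=?,low[3]=?,low[4]=0); scc=(scc[0]=0,scc[1]=1,scc[2]=?,scc[3]=?,scc[4]=0)
step 4: low=(low[0]=0,low[1]=2,low[2]=3,low[3]=?,low[4]=0); scc=(scc[0]=0,scc[1]=1,scc[2]=2,scc[3]=?,scc[4]=0)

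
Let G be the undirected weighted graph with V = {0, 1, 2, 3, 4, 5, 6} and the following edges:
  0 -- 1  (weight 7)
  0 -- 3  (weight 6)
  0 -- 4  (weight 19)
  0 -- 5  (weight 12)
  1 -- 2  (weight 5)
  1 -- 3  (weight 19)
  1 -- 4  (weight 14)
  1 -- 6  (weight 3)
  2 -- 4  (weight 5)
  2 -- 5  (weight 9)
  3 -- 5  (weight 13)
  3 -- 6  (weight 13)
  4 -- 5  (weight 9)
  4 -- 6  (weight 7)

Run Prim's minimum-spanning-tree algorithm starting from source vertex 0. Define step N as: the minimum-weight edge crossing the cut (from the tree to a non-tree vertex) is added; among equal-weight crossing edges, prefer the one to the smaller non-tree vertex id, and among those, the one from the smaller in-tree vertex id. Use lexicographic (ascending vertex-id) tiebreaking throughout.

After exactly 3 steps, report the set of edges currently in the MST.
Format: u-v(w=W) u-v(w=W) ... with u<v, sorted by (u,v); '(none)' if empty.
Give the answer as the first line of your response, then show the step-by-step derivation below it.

0-1(w=7) 0-3(w=6) 1-6(w=3)

step 1: add edge 0-3 (w=6); MST = {0-3(w=6)}
step 2: add edge 0-1 (w=7); MST = {0-1(w=7) 0-3(w=6)}
step 3: add edge 1-6 (w=3); MST = {0-1(w=7) 0-3(w=6) 1-6(w=3)}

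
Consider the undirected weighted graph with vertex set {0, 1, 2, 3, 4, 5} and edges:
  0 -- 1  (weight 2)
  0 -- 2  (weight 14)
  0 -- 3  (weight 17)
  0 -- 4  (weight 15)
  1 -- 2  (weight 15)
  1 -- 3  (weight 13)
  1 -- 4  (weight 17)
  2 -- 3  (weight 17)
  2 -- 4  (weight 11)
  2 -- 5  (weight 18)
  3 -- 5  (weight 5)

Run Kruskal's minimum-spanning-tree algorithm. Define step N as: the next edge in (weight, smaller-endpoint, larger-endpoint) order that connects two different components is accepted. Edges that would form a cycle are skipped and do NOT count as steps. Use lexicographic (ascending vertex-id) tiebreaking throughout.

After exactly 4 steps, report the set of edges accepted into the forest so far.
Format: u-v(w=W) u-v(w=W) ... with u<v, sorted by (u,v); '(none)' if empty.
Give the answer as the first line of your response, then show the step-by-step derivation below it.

0-1(w=2) 1-3(w=13) 2-4(w=11) 3-5(w=5)

step 1: add edge 0-1 (w=2); MST = {0-1(w=2)}
step 2: add edge 3-5 (w=5); MST = {0-1(w=2) 3-5(w=5)}
step 3: add edge 2-4 (w=11); MST = {0-1(w=2) 2-4(w=11) 3-5(w=5)}
step 4: add edge 1-3 (w=13); MST = {0-1(w=2) 1-3(w=13) 2-4(w=11) 3-5(w=5)}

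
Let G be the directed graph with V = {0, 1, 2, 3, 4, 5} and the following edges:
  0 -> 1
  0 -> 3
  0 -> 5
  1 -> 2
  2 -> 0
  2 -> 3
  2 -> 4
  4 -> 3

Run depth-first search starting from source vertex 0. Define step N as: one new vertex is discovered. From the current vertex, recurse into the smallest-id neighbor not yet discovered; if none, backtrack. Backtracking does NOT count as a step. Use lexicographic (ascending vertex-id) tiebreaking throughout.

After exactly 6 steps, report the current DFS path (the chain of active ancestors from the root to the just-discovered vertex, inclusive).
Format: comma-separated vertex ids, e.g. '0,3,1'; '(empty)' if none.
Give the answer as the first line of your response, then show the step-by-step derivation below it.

0,5

step 1: discover 0; path=0; order=0
step 2: discover 1; path=0>1; order=0,1
step 3: discover 2; path=0>1>2; order=0,1,2
step 4: discover 3; path=0>1>2>3; order=0,1,2,3
step 5: discover 4; path=0>1>2>4; order=0,1,2,3,4
step 6: discover 5; path=0>5; order=0,1,2,3,4,5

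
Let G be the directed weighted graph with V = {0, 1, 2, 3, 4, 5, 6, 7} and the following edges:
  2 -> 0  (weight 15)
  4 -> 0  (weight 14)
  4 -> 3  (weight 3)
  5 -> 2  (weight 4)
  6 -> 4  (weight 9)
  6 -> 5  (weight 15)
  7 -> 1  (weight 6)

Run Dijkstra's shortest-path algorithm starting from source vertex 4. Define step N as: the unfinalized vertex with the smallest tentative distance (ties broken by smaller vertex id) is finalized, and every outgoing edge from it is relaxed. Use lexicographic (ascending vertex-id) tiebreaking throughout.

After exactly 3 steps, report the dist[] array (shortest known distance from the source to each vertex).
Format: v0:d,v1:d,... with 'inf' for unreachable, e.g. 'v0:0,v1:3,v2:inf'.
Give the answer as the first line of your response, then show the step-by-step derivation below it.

v0:14,v1:inf,v2:inf,v3:3,v4:0,v5:inf,v6:inf,v7:inf

step 1: dist = v0:14,v1:inf,v2:inf,v3:3,v4:0,v5:inf,v6:inf,v7:inf
step 2: dist = v0:14,v1:inf,v2:inf,v3:3,v4:0,v5:inf,v6:inf,v7:inf
step 3: dist = v0:14,v1:inf,v2:inf,v3:3,v4:0,v5:inf,v6:inf,v7:inf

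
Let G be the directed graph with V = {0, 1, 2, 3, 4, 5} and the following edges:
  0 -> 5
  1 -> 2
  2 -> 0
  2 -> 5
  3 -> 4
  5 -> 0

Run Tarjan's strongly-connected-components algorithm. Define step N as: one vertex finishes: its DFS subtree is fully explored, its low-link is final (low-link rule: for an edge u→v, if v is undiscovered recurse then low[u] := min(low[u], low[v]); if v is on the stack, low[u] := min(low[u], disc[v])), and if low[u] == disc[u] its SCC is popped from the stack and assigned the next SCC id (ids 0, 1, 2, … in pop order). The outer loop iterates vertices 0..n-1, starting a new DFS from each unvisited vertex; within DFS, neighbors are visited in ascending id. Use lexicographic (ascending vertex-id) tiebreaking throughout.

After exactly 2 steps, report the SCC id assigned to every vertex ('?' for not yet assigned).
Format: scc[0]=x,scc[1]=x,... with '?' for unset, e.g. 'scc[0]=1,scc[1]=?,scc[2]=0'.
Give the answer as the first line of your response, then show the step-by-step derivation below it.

scc[0]=0,scc[1]=?,scc[2]=?,scc[3]=?,scc[4]=?,scc[5]=0

step 1: low=(low[0]=0,low[1]=?,low[2]=?,low[3]=?,low[4]=?,low[5]=0); scc=(scc[0]=?,scc[1]=?,scc[2]=?,scc[3]=?,scc[4]=?,scc[5]=?)
step 2: low=(low[0]=0,low[1]=?,low[2]=?,low[3]=?,low[4]=?,low[5]=0); scc=(scc[0]=0,scc[1]=?,scc[2]=?,scc[3]=?,scc[4]=?,scc[5]=0)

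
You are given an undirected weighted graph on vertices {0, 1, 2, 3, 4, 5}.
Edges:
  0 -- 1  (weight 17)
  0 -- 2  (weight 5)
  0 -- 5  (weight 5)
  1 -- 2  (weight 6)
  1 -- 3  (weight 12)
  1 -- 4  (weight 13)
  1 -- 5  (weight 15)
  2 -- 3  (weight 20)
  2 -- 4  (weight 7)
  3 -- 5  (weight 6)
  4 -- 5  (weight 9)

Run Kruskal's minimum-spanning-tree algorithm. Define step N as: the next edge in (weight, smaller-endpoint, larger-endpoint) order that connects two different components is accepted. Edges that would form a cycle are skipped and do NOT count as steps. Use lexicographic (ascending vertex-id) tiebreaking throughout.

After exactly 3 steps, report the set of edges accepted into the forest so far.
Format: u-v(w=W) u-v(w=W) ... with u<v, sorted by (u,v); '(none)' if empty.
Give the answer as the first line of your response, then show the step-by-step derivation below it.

0-2(w=5) 0-5(w=5) 1-2(w=6)

step 1: add edge 0-2 (w=5); MST = {0-2(w=5)}
step 2: add edge 0-5 (w=5); MST = {0-2(w=5) 0-5(w=5)}
step 3: add edge 1-2 (w=6); MST = {0-2(w=5) 0-5(w=5) 1-2(w=6)}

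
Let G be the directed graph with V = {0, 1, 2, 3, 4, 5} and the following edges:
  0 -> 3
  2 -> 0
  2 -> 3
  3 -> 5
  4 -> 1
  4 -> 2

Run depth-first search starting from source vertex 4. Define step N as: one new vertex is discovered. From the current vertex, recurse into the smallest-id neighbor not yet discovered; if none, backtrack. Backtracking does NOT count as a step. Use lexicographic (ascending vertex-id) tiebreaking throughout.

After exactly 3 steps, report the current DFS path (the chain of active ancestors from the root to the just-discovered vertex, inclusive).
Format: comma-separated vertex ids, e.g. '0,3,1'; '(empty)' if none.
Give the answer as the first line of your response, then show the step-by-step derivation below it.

4,2

step 1: discover 4; path=4; order=4
step 2: discover 1; path=4>1; order=4,1
step 3: discover 2; path=4>2; order=4,1,2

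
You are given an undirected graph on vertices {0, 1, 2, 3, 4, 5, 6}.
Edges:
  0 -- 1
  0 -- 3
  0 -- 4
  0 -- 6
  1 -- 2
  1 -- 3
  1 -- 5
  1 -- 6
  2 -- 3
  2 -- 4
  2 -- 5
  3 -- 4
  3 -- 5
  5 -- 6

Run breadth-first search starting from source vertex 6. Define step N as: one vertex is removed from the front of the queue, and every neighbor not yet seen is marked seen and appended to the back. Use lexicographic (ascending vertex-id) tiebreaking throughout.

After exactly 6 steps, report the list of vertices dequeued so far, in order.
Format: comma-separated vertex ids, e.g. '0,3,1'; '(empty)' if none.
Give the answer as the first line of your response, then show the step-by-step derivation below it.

6,0,1,5,3,4

step 1: dequeue 6; queue=[0,1,5]; order=6
step 2: dequeue 0; queue=[1,5,3,4]; order=6,0
step 3: dequeue 1; queue=[5,3,4,2]; order=6,0,1
step 4: dequeue 5; queue=[3,4,2]; order=6,0,1,5
step 5: dequeue 3; queue=[4,2]; order=6,0,1,5,3
step 6: dequeue 4; queue=[2]; order=6,0,1,5,3,4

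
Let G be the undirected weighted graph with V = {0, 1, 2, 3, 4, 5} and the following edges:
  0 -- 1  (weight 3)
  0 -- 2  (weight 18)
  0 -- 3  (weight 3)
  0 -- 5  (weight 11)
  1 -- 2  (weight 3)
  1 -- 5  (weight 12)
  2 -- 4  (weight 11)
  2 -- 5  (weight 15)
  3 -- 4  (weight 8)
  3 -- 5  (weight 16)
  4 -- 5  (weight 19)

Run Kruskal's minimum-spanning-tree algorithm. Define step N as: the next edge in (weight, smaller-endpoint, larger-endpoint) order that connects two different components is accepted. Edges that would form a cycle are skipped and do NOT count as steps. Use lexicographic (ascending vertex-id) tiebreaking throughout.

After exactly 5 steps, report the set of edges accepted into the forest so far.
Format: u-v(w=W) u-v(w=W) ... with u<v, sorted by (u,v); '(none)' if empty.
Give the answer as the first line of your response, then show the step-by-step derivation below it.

0-1(w=3) 0-3(w=3) 0-5(w=11) 1-2(w=3) 3-4(w=8)

step 1: add edge 0-1 (w=3); MST = {0-1(w=3)}
step 2: add edge 0-3 (w=3); MST = {0-1(w=3) 0-3(w=3)}
step 3: add edge 1-2 (w=3); MST = {0-1(w=3) 0-3(w=3) 1-2(w=3)}
step 4: add edge 3-4 (w=8); MST = {0-1(w=3) 0-3(w=3) 1-2(w=3) 3-4(w=8)}
step 5: add edge 0-5 (w=11); MST = {0-1(w=3) 0-3(w=3) 0-5(w=11) 1-2(w=3) 3-4(w=8)}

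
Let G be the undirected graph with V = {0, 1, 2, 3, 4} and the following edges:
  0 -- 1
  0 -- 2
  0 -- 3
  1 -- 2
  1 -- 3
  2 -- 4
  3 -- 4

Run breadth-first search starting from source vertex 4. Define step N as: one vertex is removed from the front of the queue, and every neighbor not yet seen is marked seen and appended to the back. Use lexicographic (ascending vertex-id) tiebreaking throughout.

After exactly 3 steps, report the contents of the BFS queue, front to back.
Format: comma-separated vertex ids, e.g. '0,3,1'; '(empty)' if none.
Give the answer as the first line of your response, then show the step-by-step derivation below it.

0,1

step 1: dequeue 4; queue=[2,3]; order=4
step 2: dequeue 2; queue=[3,0,1]; order=4,2
step 3: dequeue 3; queue=[0,1]; order=4,2,3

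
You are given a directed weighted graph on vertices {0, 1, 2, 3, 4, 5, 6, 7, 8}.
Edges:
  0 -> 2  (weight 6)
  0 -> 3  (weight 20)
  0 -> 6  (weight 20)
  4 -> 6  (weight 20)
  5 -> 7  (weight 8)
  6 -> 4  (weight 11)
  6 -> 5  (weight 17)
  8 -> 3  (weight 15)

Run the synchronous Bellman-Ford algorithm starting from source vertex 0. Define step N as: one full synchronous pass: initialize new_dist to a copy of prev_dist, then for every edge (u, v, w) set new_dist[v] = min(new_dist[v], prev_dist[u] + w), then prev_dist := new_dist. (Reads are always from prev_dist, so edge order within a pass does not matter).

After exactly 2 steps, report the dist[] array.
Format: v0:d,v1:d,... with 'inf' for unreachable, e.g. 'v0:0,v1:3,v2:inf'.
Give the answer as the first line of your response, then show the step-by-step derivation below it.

v0:0,v1:inf,v2:6,v3:20,v4:31,v5:37,v6:20,v7:inf,v8:inf

step 1: dist = v0:0,v1:inf,v2:6,v3:20,v4:inf,v5:inf,v6:20,v7:inf,v8:inf
step 2: dist = v0:0,v1:inf,v2:6,v3:20,v4:31,v5:37,v6:20,v7:inf,v8:inf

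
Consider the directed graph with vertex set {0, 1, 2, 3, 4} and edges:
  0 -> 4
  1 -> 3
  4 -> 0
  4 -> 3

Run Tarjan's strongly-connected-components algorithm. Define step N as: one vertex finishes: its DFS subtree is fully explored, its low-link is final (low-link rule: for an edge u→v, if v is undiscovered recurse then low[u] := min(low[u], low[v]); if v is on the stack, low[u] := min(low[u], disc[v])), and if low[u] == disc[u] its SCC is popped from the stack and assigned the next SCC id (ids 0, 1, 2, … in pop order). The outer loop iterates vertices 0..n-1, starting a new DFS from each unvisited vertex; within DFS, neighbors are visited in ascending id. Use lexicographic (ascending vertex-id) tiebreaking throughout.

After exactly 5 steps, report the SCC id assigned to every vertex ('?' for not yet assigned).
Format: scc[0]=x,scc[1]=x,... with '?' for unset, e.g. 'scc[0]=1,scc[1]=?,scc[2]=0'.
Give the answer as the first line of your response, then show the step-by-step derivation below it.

scc[0]=1,scc[1]=2,scc[2]=3,scc[3]=0,scc[4]=1

step 1: low=(low[0]=0,low[1]=?,low[2]=?,low[3]=2,low[4]=0); scc=(scc[0]=?,scc[1]=?,scc[2]=?,scc[3]=0,scc[4]=?)
step 2: low=(low[0]=0,low[1]=?,low[2]=?,low[3]=2,low[4]=0); scc=(scc[0]=?,scc[1]=?,scc[2]=?,scc[3]=0,scc[4]=?)
step 3: low=(low[0]=0,low[1]=?,low[2]=?,low[3]=2,low[4]=0); scc=(scc[0]=1,scc[1]=?,scc[2]=?,scc[3]=0,scc[4]=1)
step 4: low=(low[0]=0,low[1]=3,low[2]=?,low[3]=2,low[4]=0); scc=(scc[0]=1,scc[1]=2,scc[2]=?,scc[3]=0,scc[4]=1)
step 5: low=(low[0]=0,low[1]=3,low[2]=4,low[3]=2,low[4]=0); scc=(scc[0]=1,scc[1]=2,scc[2]=3,scc[3]=0,scc[4]=1)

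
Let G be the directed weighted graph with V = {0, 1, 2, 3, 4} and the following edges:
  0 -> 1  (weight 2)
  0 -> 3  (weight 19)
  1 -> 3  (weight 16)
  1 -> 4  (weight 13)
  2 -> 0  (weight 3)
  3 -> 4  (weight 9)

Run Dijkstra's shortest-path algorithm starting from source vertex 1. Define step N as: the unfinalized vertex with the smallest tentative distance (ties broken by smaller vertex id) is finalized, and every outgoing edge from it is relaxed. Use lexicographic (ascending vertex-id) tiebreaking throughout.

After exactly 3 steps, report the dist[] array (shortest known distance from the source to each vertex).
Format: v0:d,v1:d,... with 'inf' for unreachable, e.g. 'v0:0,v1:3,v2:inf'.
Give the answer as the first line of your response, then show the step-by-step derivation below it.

v0:inf,v1:0,v2:inf,v3:16,v4:13

step 1: dist = v0:inf,v1:0,v2:inf,v3:16,v4:13
step 2: dist = v0:inf,v1:0,v2:inf,v3:16,v4:13
step 3: dist = v0:inf,v1:0,v2:inf,v3:16,v4:13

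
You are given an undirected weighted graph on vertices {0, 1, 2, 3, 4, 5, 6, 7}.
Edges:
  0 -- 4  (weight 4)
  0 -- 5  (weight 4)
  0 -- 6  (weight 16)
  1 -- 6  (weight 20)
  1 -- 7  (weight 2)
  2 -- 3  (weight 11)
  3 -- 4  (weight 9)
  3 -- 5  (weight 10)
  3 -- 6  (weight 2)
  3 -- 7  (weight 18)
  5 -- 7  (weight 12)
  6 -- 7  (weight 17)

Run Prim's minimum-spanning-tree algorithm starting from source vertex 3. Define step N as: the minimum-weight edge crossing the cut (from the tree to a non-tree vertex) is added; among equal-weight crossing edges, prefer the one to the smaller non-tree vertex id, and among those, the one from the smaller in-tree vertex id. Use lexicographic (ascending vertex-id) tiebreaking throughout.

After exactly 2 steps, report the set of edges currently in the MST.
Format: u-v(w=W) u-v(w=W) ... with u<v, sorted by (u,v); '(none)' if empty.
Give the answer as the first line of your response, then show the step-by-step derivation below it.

3-4(w=9) 3-6(w=2)

step 1: add edge 3-6 (w=2); MST = {3-6(w=2)}
step 2: add edge 3-4 (w=9); MST = {3-4(w=9) 3-6(w=2)}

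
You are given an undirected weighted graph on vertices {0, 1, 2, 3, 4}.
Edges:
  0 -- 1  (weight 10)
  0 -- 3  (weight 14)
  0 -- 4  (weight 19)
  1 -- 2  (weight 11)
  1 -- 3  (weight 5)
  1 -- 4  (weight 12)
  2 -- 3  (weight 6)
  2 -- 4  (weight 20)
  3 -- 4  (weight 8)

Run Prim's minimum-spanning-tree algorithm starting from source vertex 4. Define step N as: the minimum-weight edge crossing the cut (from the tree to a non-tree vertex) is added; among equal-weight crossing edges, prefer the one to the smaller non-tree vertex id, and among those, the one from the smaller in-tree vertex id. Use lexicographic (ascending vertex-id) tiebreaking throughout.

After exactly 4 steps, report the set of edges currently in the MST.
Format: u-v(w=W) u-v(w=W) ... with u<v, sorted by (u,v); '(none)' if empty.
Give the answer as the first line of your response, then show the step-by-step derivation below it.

0-1(w=10) 1-3(w=5) 2-3(w=6) 3-4(w=8)

step 1: add edge 3-4 (w=8); MST = {3-4(w=8)}
step 2: add edge 1-3 (w=5); MST = {1-3(w=5) 3-4(w=8)}
step 3: add edge 2-3 (w=6); MST = {1-3(w=5) 2-3(w=6) 3-4(w=8)}
step 4: add edge 0-1 (w=10); MST = {0-1(w=10) 1-3(w=5) 2-3(w=6) 3-4(w=8)}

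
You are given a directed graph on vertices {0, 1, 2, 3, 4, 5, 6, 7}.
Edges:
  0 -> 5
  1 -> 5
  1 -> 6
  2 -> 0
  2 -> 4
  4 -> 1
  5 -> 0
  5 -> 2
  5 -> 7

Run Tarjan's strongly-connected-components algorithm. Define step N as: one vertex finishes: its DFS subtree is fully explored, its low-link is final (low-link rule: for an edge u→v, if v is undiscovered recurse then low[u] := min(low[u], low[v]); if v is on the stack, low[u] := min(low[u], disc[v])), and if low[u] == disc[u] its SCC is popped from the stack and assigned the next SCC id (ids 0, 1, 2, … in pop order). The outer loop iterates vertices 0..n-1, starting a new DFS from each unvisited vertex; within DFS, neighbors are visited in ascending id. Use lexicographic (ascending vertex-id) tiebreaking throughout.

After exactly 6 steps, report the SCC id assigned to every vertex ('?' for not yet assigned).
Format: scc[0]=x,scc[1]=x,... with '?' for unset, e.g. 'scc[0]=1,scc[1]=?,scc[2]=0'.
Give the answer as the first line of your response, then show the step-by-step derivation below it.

scc[0]=?,scc[1]=?,scc[2]=?,scc[3]=?,scc[4]=?,scc[5]=?,scc[6]=0,scc[7]=1

step 1: low=(low[0]=0,low[1]=1,low[2]=0,low[3]=?,low[4]=3,low[5]=0,low[6]=5,low[7]=?); scc=(scc[0]=?,scc[1]=?,scc[2]=?,scc[3]=?,scc[4]=?,scc[5]=?,scc[6]=0,scc[7]=?)
step 2: low=(low[0]=0,low[1]=1,low[2]=0,low[3]=?,low[4]=3,low[5]=0,low[6]=5,low[7]=?); scc=(scc[0]=?,scc[1]=?,scc[2]=?,scc[3]=?,scc[4]=?,scc[5]=?,scc[6]=0,scc[7]=?)
step 3: low=(low[0]=0,low[1]=1,low[2]=0,low[3]=?,low[4]=1,low[5]=0,low[6]=5,low[7]=?); scc=(scc[0]=?,scc[1]=?,scc[2]=?,scc[3]=?,scc[4]=?,scc[5]=?,scc[6]=0,scc[7]=?)
step 4: low=(low[0]=0,low[1]=1,low[2]=0,low[3]=?,low[4]=1,low[5]=0,low[6]=5,low[7]=?); scc=(scc[0]=?,scc[1]=?,scc[2]=?,scc[3]=?,scc[4]=?,scc[5]=?,scc[6]=0,scc[7]=?)
step 5: low=(low[0]=0,low[1]=1,low[2]=0,low[3]=?,low[4]=1,low[5]=0,low[6]=5,low[7]=6); scc=(scc[0]=?,scc[1]=?,scc[2]=?,scc[3]=?,scc[4]=?,scc[5]=?,scc[6]=0,scc[7]=1)
step 6: low=(low[0]=0,low[1]=1,low[2]=0,low[3]=?,low[4]=1,low[5]=0,low[6]=5,low[7]=6); scc=(scc[0]=?,scc[1]=?,scc[2]=?,scc[3]=?,scc[4]=?,scc[5]=?,scc[6]=0,scc[7]=1)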